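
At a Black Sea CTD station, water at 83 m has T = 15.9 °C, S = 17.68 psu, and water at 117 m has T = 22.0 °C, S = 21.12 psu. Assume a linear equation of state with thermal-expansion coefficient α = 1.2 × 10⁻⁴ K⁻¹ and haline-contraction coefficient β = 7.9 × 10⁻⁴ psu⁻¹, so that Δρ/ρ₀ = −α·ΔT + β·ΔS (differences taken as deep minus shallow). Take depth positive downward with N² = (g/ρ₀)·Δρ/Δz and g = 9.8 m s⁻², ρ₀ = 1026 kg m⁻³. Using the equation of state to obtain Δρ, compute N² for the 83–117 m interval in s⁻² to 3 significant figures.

5.72 × 10⁻⁴ s⁻²

ΔT = +6.1 K, ΔS = +3.44 psu (deep − shallow).
Δρ/ρ₀ = −αΔT + βΔS = -7.32 × 10⁻⁴ + 2.7176 × 10⁻³ = 1.9856 × 10⁻³, so Δρ ≈ 2.037 kg m⁻³.
N² = (g/ρ₀)·Δρ/Δz = g·(Δρ/ρ₀)/Δz = 9.8 × 1.9856 × 10⁻³ / 34 = 5.7232 × 10⁻⁴ s⁻² ≈ 5.72 × 10⁻⁴ s⁻².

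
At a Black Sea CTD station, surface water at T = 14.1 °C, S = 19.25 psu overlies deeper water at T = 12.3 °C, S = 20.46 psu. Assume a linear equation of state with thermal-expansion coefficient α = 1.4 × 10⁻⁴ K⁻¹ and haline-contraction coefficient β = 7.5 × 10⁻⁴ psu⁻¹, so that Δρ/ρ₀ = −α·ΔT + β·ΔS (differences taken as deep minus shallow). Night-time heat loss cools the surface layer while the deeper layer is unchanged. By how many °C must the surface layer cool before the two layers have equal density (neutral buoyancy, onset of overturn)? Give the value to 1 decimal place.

8.3 °C

Neutral buoyancy requires Δρ = 0, i.e. −α(T_deep − T_surf′) + β(S_deep − S_surf) = 0.
T_surf′ = T_deep − (β/α)·ΔS = 12.3 − (7.5 × 10⁻⁴/1.4 × 10⁻⁴)·(+1.21) = 5.818 °C.
Cooling required: 14.1 − (5.818) = 8.282 °C.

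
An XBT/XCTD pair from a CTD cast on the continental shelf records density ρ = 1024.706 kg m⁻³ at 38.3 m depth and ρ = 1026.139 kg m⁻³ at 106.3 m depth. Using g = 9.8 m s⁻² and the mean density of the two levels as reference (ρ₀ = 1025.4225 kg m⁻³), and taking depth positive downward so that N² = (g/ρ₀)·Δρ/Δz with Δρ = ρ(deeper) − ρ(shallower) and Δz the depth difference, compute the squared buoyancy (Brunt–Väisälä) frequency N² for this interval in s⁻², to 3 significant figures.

Δρ = 1026.139 − 1024.706 = 1.433 kg m⁻³ over Δz = 106.3 − 38.3 = 68 m.
N² = (9.8/1025.4225) × (1.433/68) = 2.0140 × 10⁻⁴ s⁻² ≈ 2.01 × 10⁻⁴ s⁻².

2.01 × 10⁻⁴ s⁻²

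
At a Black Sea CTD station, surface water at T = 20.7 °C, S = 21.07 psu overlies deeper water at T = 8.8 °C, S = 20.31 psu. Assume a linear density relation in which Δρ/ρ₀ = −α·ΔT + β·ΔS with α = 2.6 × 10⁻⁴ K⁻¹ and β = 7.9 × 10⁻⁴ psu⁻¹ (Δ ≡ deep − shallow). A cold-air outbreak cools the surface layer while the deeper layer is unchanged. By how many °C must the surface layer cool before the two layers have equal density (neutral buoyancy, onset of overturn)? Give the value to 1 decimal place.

Neutral buoyancy requires Δρ = 0, i.e. −α(T_deep − T_surf′) + β(S_deep − S_surf) = 0.
T_surf′ = T_deep − (β/α)·ΔS = 8.8 − (7.9 × 10⁻⁴/2.6 × 10⁻⁴)·(-0.76) = 11.109 °C.
Cooling required: 20.7 − (11.109) = 9.591 °C.

9.6 °C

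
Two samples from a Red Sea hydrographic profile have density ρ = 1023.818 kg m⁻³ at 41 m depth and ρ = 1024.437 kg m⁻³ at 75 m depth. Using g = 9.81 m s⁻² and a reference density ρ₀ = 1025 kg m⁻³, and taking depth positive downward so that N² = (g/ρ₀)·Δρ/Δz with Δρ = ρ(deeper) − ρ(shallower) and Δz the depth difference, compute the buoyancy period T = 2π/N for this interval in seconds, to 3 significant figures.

Δρ = 1024.437 − 1023.818 = 0.619 kg m⁻³ over Δz = 75 − 41 = 34 m.
N² = (9.81/1025) × (0.619/34) = 1.7424 × 10⁻⁴ s⁻².
N = √(1.7424 × 10⁻⁴) = 0.013200 rad s⁻¹, so T = 2π/N = 476.00 s ≈ 476 s.
A positive N² confirms static stability across the interval.

476 s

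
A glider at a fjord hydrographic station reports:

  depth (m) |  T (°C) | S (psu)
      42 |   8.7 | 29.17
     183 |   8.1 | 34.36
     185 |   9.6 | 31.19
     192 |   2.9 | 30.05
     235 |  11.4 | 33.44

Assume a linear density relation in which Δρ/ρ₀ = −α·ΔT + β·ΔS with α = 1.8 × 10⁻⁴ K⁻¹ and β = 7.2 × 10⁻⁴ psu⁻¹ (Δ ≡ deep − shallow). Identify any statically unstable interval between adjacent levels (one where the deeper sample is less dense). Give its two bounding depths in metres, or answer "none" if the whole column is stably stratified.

Evaluate Δρ/ρ₀ = −αΔT + βΔS across each adjacent pair:
  42–183 m: −αΔT+βΔS = −(1.8 × 10⁻⁴)(-0.6)+(7.2 × 10⁻⁴)(+5.19) = 3.8 × 10⁻³ → stable
  183–185 m: −αΔT+βΔS = −(1.8 × 10⁻⁴)(+1.5)+(7.2 × 10⁻⁴)(-3.17) = -2.6 × 10⁻³ → UNSTABLE
  185–192 m: −αΔT+βΔS = −(1.8 × 10⁻⁴)(-6.7)+(7.2 × 10⁻⁴)(-1.14) = 3.9 × 10⁻⁴ → stable
  192–235 m: −αΔT+βΔS = −(1.8 × 10⁻⁴)(+8.5)+(7.2 × 10⁻⁴)(+3.39) = 9.1 × 10⁻⁴ → stable
The 183–185 m interval has Δρ < 0: lighter water underlies denser water.

183–185 m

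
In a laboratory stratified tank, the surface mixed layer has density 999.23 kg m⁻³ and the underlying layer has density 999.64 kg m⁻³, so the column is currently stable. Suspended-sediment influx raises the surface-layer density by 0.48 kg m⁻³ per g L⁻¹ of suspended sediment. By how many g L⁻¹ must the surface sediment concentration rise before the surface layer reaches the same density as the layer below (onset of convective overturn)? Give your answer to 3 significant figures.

Density deficit of the surface layer: 999.64 − 999.23 = 0.41 kg m⁻³.
Required change = 0.41 / 0.48 = 0.854 g L⁻¹.

0.854 g L⁻¹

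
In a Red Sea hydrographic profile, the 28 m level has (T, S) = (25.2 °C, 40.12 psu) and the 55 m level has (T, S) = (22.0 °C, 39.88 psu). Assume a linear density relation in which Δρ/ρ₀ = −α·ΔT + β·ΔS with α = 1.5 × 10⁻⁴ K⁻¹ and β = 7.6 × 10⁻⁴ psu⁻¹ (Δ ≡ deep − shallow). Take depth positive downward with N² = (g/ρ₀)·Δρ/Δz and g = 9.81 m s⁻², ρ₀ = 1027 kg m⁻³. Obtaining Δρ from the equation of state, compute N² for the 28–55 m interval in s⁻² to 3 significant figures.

1.08 × 10⁻⁴ s⁻²

ΔT = -3.2 K, ΔS = -0.24 psu (deep − shallow).
Δρ/ρ₀ = −αΔT + βΔS = 4.80 × 10⁻⁴ − 1.824 × 10⁻⁴ = 2.976 × 10⁻⁴, so Δρ ≈ 0.3056 kg m⁻³.
N² = (g/ρ₀)·Δρ/Δz = g·(Δρ/ρ₀)/Δz = 9.81 × 2.976 × 10⁻⁴ / 27 = 1.0813 × 10⁻⁴ s⁻² ≈ 1.08 × 10⁻⁴ s⁻².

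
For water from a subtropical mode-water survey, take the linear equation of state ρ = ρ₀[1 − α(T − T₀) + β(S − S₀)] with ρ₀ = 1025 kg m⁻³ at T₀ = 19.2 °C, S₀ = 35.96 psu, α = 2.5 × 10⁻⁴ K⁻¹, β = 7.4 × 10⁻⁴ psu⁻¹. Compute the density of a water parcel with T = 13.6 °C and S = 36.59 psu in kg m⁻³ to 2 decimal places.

T − T₀ = -5.6 K, S − S₀ = +0.63 psu.
Bracket = 1 − α·(-5.6) + β·(+0.63) = 1 + (1.8662 × 10⁻³) = 1.0018662.
ρ = 1025 × 1.0018662 = 1026.91 kg m⁻³.

1026.91 kg m⁻³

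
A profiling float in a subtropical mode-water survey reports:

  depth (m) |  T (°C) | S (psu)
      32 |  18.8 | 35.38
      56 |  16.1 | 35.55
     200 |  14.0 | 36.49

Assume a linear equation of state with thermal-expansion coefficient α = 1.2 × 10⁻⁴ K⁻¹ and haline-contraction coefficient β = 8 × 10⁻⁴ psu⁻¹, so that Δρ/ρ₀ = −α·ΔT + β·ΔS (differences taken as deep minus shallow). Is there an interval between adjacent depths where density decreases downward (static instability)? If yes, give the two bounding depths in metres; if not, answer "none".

none

Evaluate Δρ/ρ₀ = −αΔT + βΔS across each adjacent pair:
  32–56 m: −αΔT+βΔS = −(1.2 × 10⁻⁴)(-2.7)+(8 × 10⁻⁴)(+0.17) = 4.6 × 10⁻⁴ → stable
  56–200 m: −αΔT+βΔS = −(1.2 × 10⁻⁴)(-2.1)+(8 × 10⁻⁴)(+0.94) = 1.0 × 10⁻³ → stable
Every interval has Δρ > 0: the column is stably stratified throughout.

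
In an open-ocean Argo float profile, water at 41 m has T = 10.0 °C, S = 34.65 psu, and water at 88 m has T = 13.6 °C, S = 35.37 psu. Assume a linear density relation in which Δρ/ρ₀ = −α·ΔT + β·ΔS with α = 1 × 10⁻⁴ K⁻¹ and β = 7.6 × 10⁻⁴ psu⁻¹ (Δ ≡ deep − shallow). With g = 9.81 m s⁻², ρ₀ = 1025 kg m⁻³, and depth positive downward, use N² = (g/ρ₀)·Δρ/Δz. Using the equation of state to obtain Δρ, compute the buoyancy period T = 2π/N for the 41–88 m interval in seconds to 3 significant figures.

ΔT = +3.6 K, ΔS = +0.72 psu (deep − shallow).
Δρ/ρ₀ = −αΔT + βΔS = -3.60 × 10⁻⁴ + 5.472 × 10⁻⁴ = 1.872 × 10⁻⁴, so Δρ ≈ 0.1919 kg m⁻³.
N² = (g/ρ₀)·Δρ/Δz = g·(Δρ/ρ₀)/Δz = 9.81 × 1.872 × 10⁻⁴ / 47 = 3.9073 × 10⁻⁵ s⁻².
N = √(3.9073 × 10⁻⁵) = 6.2508 × 10⁻³ rad s⁻¹ → T = 2π/N = 1.0052 × 10³ s ≈ 1.01 × 10³ s.

1.01 × 10³ s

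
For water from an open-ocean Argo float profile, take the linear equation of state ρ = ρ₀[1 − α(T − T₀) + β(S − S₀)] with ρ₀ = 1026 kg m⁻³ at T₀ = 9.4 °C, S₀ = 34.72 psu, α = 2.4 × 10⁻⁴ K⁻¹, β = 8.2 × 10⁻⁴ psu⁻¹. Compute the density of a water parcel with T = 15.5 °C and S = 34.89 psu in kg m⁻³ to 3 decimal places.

1024.641 kg m⁻³

T − T₀ = +6.1 K, S − S₀ = +0.17 psu.
Bracket = 1 − α·(+6.1) + β·(+0.17) = 1 + (-1.3246 × 10⁻³) = 0.9986754.
ρ = 1026 × 0.9986754 = 1024.641 kg m⁻³.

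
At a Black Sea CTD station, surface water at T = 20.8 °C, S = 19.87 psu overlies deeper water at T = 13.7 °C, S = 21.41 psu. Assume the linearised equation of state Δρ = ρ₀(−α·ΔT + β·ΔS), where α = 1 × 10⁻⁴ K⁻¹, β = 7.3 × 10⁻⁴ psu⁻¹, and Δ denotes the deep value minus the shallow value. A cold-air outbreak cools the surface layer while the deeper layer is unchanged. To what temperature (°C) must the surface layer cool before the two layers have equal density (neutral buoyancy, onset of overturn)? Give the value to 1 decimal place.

2.5 °C

Neutral buoyancy requires Δρ = 0, i.e. −α(T_deep − T_surf′) + β(S_deep − S_surf) = 0.
T_surf′ = T_deep − (β/α)·ΔS = 13.7 − (7.3 × 10⁻⁴/1 × 10⁻⁴)·(+1.54) = 2.458 °C.
Cooling required: 20.8 − (2.458) = 18.342 °C.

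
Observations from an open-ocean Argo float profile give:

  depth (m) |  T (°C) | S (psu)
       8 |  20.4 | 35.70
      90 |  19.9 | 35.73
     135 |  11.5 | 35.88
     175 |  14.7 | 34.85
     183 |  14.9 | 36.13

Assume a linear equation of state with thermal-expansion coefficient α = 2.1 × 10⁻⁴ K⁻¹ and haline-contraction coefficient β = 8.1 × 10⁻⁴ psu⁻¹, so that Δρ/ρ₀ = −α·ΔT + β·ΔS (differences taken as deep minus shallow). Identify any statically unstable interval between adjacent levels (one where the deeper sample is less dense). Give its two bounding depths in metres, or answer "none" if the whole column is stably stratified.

135–175 m

Evaluate Δρ/ρ₀ = −αΔT + βΔS across each adjacent pair:
  8–90 m: −αΔT+βΔS = −(2.1 × 10⁻⁴)(-0.5)+(8.1 × 10⁻⁴)(+0.03) = 1.3 × 10⁻⁴ → stable
  90–135 m: −αΔT+βΔS = −(2.1 × 10⁻⁴)(-8.4)+(8.1 × 10⁻⁴)(+0.15) = 1.9 × 10⁻³ → stable
  135–175 m: −αΔT+βΔS = −(2.1 × 10⁻⁴)(+3.2)+(8.1 × 10⁻⁴)(-1.03) = -1.5 × 10⁻³ → UNSTABLE
  175–183 m: −αΔT+βΔS = −(2.1 × 10⁻⁴)(+0.2)+(8.1 × 10⁻⁴)(+1.28) = 9.9 × 10⁻⁴ → stable
The 135–175 m interval has Δρ < 0: lighter water underlies denser water.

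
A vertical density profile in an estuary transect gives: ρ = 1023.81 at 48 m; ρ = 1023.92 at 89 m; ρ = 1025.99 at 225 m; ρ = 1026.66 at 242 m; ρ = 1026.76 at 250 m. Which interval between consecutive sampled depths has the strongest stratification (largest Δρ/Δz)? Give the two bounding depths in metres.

Compute the density gradient over each adjacent pair:
  48–89 m: Δρ/Δz = 0.11/41 = 2.7 × 10⁻³ kg m⁻⁴
  89–225 m: Δρ/Δz = 2.07/136 = 0.015 kg m⁻⁴
  225–242 m: Δρ/Δz = 0.67/17 = 0.039 kg m⁻⁴
  242–250 m: Δρ/Δz = 0.10/8 = 0.013 kg m⁻⁴
The largest gradient is in the 225–242 m interval — the pycnocline.

225–242 m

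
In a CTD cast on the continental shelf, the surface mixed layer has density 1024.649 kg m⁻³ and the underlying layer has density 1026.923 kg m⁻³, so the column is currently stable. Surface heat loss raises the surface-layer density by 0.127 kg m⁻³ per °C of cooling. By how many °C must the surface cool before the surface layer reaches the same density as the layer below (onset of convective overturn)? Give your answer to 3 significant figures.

17.9 °C

Density deficit of the surface layer: 1026.923 − 1024.649 = 2.274 kg m⁻³.
Required change = 2.274 / 0.127 = 17.9 °C.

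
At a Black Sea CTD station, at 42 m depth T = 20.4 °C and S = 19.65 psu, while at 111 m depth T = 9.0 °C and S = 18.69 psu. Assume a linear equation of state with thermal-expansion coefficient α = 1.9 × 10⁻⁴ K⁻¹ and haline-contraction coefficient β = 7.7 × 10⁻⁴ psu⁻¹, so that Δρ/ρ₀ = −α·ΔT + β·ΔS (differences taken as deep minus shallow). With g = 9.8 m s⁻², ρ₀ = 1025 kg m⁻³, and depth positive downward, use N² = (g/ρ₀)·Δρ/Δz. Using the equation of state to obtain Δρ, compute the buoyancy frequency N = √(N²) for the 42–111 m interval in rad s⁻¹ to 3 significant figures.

ΔT = -11.4 K, ΔS = -0.96 psu (deep − shallow).
Δρ/ρ₀ = −αΔT + βΔS = 2.166 × 10⁻³ − 7.392 × 10⁻⁴ = 1.4268 × 10⁻³, so Δρ ≈ 1.462 kg m⁻³.
N² = (g/ρ₀)·Δρ/Δz = g·(Δρ/ρ₀)/Δz = 9.8 × 1.4268 × 10⁻³ / 69 = 2.0265 × 10⁻⁴ s⁻².
N = √(2.0265 × 10⁻⁴) = 0.014236 rad s⁻¹ ≈ 0.0142 rad s⁻¹.

0.0142 rad s⁻¹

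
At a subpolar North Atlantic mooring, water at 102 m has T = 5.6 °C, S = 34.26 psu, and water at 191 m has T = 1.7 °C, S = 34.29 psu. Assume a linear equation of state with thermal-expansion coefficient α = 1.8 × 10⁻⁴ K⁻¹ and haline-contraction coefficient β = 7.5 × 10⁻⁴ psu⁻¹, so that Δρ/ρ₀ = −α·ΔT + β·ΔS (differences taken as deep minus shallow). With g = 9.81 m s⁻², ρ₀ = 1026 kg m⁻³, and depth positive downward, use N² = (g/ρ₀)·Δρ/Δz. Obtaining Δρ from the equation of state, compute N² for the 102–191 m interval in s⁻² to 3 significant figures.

ΔT = -3.9 K, ΔS = +0.03 psu (deep − shallow).
Δρ/ρ₀ = −αΔT + βΔS = 7.02 × 10⁻⁴ + 2.25 × 10⁻⁵ = 7.245 × 10⁻⁴, so Δρ ≈ 0.7433 kg m⁻³.
N² = (g/ρ₀)·Δρ/Δz = g·(Δρ/ρ₀)/Δz = 9.81 × 7.245 × 10⁻⁴ / 89 = 7.9858 × 10⁻⁵ s⁻² ≈ 7.99 × 10⁻⁵ s⁻².

7.99 × 10⁻⁵ s⁻²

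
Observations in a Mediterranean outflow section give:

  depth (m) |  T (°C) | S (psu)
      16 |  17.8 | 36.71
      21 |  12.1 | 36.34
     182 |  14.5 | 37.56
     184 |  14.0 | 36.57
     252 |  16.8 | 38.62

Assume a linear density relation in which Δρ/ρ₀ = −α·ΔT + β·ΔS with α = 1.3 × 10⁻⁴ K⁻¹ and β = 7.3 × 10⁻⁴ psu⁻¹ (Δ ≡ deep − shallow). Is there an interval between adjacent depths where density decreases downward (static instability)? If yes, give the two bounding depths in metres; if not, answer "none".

Evaluate Δρ/ρ₀ = −αΔT + βΔS across each adjacent pair:
  16–21 m: −αΔT+βΔS = −(1.3 × 10⁻⁴)(-5.7)+(7.3 × 10⁻⁴)(-0.37) = 4.7 × 10⁻⁴ → stable
  21–182 m: −αΔT+βΔS = −(1.3 × 10⁻⁴)(+2.4)+(7.3 × 10⁻⁴)(+1.22) = 5.8 × 10⁻⁴ → stable
  182–184 m: −αΔT+βΔS = −(1.3 × 10⁻⁴)(-0.5)+(7.3 × 10⁻⁴)(-0.99) = -6.6 × 10⁻⁴ → UNSTABLE
  184–252 m: −αΔT+βΔS = −(1.3 × 10⁻⁴)(+2.8)+(7.3 × 10⁻⁴)(+2.05) = 1.1 × 10⁻³ → stable
The 182–184 m interval has Δρ < 0: lighter water underlies denser water.

182–184 m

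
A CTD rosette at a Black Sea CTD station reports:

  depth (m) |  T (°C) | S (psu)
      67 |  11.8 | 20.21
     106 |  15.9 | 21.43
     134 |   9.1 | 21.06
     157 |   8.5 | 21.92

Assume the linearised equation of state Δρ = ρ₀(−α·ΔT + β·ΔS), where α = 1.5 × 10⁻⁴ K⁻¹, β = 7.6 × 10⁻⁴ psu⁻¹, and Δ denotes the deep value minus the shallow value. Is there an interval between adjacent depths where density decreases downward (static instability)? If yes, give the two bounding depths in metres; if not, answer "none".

none

Evaluate Δρ/ρ₀ = −αΔT + βΔS across each adjacent pair:
  67–106 m: −αΔT+βΔS = −(1.5 × 10⁻⁴)(+4.1)+(7.6 × 10⁻⁴)(+1.22) = 3.1 × 10⁻⁴ → stable
  106–134 m: −αΔT+βΔS = −(1.5 × 10⁻⁴)(-6.8)+(7.6 × 10⁻⁴)(-0.37) = 7.4 × 10⁻⁴ → stable
  134–157 m: −αΔT+βΔS = −(1.5 × 10⁻⁴)(-0.6)+(7.6 × 10⁻⁴)(+0.86) = 7.4 × 10⁻⁴ → stable
Every interval has Δρ > 0: the column is stably stratified throughout.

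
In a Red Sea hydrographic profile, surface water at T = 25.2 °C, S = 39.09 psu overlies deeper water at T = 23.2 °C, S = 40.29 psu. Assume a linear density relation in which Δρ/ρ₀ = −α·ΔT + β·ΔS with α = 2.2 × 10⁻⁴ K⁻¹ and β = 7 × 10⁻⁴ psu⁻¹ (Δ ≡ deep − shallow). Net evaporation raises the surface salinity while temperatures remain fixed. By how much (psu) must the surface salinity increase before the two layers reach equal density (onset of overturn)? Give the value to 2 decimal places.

1.83 psu

Neutral buoyancy requires −α(T_deep − T_surf) + β(S_deep − S_surf′) = 0.
S_surf′ = S_deep − (α/β)·ΔT = 40.29 − (2.2 × 10⁻⁴/7 × 10⁻⁴)·(-2.0) = 40.9186 psu.
Increase required: 40.9186 − 39.09 = 1.8286 psu.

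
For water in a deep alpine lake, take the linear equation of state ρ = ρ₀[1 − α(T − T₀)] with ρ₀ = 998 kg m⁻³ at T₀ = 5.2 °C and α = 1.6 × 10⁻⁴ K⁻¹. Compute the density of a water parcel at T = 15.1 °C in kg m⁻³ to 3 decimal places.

996.419 kg m⁻³

T − T₀ = +9.9 K.
Bracket = 1 − α·(+9.9) = 1 + (-1.584 × 10⁻³) = 0.9984160.
ρ = 998 × 0.9984160 = 996.419 kg m⁻³.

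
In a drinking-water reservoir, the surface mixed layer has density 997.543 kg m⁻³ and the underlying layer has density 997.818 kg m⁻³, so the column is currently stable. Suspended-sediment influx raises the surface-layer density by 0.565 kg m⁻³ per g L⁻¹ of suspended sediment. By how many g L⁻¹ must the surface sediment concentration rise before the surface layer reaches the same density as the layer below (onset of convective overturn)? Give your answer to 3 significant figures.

0.487 g L⁻¹

Density deficit of the surface layer: 997.818 − 997.543 = 0.275 kg m⁻³.
Required change = 0.275 / 0.565 = 0.487 g L⁻¹.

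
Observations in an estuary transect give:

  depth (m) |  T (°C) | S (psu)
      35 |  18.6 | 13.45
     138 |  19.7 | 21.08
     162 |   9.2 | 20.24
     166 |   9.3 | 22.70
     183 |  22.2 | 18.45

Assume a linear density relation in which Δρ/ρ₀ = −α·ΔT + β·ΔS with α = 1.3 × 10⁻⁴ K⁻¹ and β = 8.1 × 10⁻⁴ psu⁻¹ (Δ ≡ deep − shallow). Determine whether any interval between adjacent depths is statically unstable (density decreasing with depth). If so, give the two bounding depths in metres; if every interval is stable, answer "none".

Evaluate Δρ/ρ₀ = −αΔT + βΔS across each adjacent pair:
  35–138 m: −αΔT+βΔS = −(1.3 × 10⁻⁴)(+1.1)+(8.1 × 10⁻⁴)(+7.63) = 6.0 × 10⁻³ → stable
  138–162 m: −αΔT+βΔS = −(1.3 × 10⁻⁴)(-10.5)+(8.1 × 10⁻⁴)(-0.84) = 6.8 × 10⁻⁴ → stable
  162–166 m: −αΔT+βΔS = −(1.3 × 10⁻⁴)(+0.1)+(8.1 × 10⁻⁴)(+2.46) = 2.0 × 10⁻³ → stable
  166–183 m: −αΔT+βΔS = −(1.3 × 10⁻⁴)(+12.9)+(8.1 × 10⁻⁴)(-4.25) = -5.1 × 10⁻³ → UNSTABLE
The 166–183 m interval has Δρ < 0: lighter water underlies denser water.

166–183 m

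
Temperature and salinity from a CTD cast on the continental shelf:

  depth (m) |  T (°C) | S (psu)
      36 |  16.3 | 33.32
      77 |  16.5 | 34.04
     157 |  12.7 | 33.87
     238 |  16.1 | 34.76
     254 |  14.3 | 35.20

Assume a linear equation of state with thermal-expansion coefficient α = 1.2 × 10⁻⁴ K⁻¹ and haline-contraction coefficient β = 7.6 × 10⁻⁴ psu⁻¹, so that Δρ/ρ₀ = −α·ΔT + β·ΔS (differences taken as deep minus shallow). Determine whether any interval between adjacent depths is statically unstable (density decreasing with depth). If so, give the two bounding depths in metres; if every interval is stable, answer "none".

none

Evaluate Δρ/ρ₀ = −αΔT + βΔS across each adjacent pair:
  36–77 m: −αΔT+βΔS = −(1.2 × 10⁻⁴)(+0.2)+(7.6 × 10⁻⁴)(+0.72) = 5.2 × 10⁻⁴ → stable
  77–157 m: −αΔT+βΔS = −(1.2 × 10⁻⁴)(-3.8)+(7.6 × 10⁻⁴)(-0.17) = 3.3 × 10⁻⁴ → stable
  157–238 m: −αΔT+βΔS = −(1.2 × 10⁻⁴)(+3.4)+(7.6 × 10⁻⁴)(+0.89) = 2.7 × 10⁻⁴ → stable
  238–254 m: −αΔT+βΔS = −(1.2 × 10⁻⁴)(-1.8)+(7.6 × 10⁻⁴)(+0.44) = 5.5 × 10⁻⁴ → stable
Every interval has Δρ > 0: the column is stably stratified throughout.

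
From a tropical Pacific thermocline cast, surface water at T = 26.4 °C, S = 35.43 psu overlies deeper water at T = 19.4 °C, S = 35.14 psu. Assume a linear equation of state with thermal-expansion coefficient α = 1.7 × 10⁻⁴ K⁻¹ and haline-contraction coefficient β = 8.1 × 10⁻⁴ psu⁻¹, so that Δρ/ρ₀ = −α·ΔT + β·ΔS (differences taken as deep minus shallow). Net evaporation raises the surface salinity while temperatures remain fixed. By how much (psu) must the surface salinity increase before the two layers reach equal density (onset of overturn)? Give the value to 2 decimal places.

1.18 psu

Neutral buoyancy requires −α(T_deep − T_surf) + β(S_deep − S_surf′) = 0.
S_surf′ = S_deep − (α/β)·ΔT = 35.14 − (1.7 × 10⁻⁴/8.1 × 10⁻⁴)·(-7.0) = 36.6091 psu.
Increase required: 36.6091 − 35.43 = 1.1791 psu.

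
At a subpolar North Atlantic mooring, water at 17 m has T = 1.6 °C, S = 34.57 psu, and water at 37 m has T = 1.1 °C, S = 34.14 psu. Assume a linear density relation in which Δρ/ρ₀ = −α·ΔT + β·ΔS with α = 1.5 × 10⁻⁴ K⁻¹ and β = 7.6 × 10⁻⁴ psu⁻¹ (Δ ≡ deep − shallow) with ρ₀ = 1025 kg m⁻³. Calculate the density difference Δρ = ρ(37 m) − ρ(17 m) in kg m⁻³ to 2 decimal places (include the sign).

ΔT = -0.5 K, ΔS = -0.43 psu (deep − shallow).
Δρ/ρ₀ = −(1.5 × 10⁻⁴)(-0.5) + (7.6 × 10⁻⁴)(-0.43) = -2.518 × 10⁻⁴.
Δρ = 1025 × (-2.518 × 10⁻⁴) = -0.26 kg m⁻³.
Negative Δρ: lighter below, statically unstable.

-0.26 kg m⁻³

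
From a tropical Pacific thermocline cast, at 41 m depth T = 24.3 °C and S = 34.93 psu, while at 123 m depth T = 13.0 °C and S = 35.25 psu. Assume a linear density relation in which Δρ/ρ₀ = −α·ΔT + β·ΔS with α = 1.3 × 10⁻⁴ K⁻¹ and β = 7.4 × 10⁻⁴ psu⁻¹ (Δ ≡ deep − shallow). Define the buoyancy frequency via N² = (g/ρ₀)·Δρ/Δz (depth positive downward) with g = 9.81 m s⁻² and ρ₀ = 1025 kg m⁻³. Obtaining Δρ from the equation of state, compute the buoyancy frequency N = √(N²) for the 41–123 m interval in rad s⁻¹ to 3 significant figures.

0.0143 rad s⁻¹

ΔT = -11.3 K, ΔS = +0.32 psu (deep − shallow).
Δρ/ρ₀ = −αΔT + βΔS = 1.469 × 10⁻³ + 2.368 × 10⁻⁴ = 1.7058 × 10⁻³, so Δρ ≈ 1.748 kg m⁻³.
N² = (g/ρ₀)·Δρ/Δz = g·(Δρ/ρ₀)/Δz = 9.81 × 1.7058 × 10⁻³ / 82 = 2.0407 × 10⁻⁴ s⁻².
N = √(2.0407 × 10⁻⁴) = 0.014285 rad s⁻¹ ≈ 0.0143 rad s⁻¹.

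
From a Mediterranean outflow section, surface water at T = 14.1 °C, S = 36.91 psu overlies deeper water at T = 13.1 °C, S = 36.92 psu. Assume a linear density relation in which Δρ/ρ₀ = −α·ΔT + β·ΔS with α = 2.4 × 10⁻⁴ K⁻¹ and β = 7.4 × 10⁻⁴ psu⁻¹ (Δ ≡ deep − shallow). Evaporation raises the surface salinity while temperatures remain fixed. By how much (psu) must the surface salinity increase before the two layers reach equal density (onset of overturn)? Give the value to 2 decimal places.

Neutral buoyancy requires −α(T_deep − T_surf) + β(S_deep − S_surf′) = 0.
S_surf′ = S_deep − (α/β)·ΔT = 36.92 − (2.4 × 10⁻⁴/7.4 × 10⁻⁴)·(-1.0) = 37.2443 psu.
Increase required: 37.2443 − 36.91 = 0.3343 psu.

0.33 psu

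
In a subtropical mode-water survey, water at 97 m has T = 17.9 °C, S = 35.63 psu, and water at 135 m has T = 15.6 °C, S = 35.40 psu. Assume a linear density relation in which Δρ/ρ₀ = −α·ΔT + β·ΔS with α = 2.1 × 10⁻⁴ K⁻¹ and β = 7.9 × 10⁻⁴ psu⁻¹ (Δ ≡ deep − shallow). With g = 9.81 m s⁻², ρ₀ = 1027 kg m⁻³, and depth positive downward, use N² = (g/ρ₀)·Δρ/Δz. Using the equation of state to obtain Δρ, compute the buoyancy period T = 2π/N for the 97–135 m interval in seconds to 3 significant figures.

ΔT = -2.3 K, ΔS = -0.23 psu (deep − shallow).
Δρ/ρ₀ = −αΔT + βΔS = 4.83 × 10⁻⁴ − 1.817 × 10⁻⁴ = 3.013 × 10⁻⁴, so Δρ ≈ 0.3094 kg m⁻³.
N² = (g/ρ₀)·Δρ/Δz = g·(Δρ/ρ₀)/Δz = 9.81 × 3.013 × 10⁻⁴ / 38 = 7.7783 × 10⁻⁵ s⁻².
N = √(7.7783 × 10⁻⁵) = 8.8195 × 10⁻³ rad s⁻¹ → T = 2π/N = 712.42 s ≈ 712 s.

712 s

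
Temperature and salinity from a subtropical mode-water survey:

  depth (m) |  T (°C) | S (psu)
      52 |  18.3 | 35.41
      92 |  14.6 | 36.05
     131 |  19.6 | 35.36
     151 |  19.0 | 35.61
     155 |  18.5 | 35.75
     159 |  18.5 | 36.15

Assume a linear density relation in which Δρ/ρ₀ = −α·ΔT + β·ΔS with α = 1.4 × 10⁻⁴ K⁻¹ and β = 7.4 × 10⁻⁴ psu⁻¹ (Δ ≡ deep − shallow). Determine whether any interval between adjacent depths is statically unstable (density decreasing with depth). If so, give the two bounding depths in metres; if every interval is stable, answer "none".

Evaluate Δρ/ρ₀ = −αΔT + βΔS across each adjacent pair:
  52–92 m: −αΔT+βΔS = −(1.4 × 10⁻⁴)(-3.7)+(7.4 × 10⁻⁴)(+0.64) = 9.9 × 10⁻⁴ → stable
  92–131 m: −αΔT+βΔS = −(1.4 × 10⁻⁴)(+5.0)+(7.4 × 10⁻⁴)(-0.69) = -1.2 × 10⁻³ → UNSTABLE
  131–151 m: −αΔT+βΔS = −(1.4 × 10⁻⁴)(-0.6)+(7.4 × 10⁻⁴)(+0.25) = 2.7 × 10⁻⁴ → stable
  151–155 m: −αΔT+βΔS = −(1.4 × 10⁻⁴)(-0.5)+(7.4 × 10⁻⁴)(+0.14) = 1.7 × 10⁻⁴ → stable
  155–159 m: −αΔT+βΔS = −(1.4 × 10⁻⁴)(+0.0)+(7.4 × 10⁻⁴)(+0.40) = 3.0 × 10⁻⁴ → stable
The 92–131 m interval has Δρ < 0: lighter water underlies denser water.

92–131 m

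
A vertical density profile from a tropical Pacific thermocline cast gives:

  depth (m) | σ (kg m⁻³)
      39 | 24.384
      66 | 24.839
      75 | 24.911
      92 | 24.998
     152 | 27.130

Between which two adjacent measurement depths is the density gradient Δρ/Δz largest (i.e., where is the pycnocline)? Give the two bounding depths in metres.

92–152 m

Compute the density gradient over each adjacent pair:
  39–66 m: Δρ/Δz = 0.455/27 = 0.017 kg m⁻⁴
  66–75 m: Δρ/Δz = 0.072/9 = 8.0 × 10⁻³ kg m⁻⁴
  75–92 m: Δρ/Δz = 0.087/17 = 5.1 × 10⁻³ kg m⁻⁴
  92–152 m: Δρ/Δz = 2.132/60 = 0.036 kg m⁻⁴
The largest gradient is in the 92–152 m interval — the pycnocline.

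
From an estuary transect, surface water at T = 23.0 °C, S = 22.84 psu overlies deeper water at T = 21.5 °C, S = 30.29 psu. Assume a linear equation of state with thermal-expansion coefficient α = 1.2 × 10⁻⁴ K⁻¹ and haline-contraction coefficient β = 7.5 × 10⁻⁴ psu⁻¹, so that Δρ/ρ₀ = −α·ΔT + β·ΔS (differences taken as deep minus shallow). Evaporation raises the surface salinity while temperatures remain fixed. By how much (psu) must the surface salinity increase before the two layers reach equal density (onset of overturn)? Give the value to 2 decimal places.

Neutral buoyancy requires −α(T_deep − T_surf) + β(S_deep − S_surf′) = 0.
S_surf′ = S_deep − (α/β)·ΔT = 30.29 − (1.2 × 10⁻⁴/7.5 × 10⁻⁴)·(-1.5) = 30.5300 psu.
Increase required: 30.5300 − 22.84 = 7.6900 psu.

7.69 psu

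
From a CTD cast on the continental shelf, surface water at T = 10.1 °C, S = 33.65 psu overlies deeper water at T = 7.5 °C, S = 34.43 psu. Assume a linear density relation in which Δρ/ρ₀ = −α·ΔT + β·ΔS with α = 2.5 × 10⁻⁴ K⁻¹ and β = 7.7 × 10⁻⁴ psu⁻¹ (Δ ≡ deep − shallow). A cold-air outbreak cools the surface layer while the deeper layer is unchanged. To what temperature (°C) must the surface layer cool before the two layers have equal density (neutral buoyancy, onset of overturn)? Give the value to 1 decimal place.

Neutral buoyancy requires Δρ = 0, i.e. −α(T_deep − T_surf′) + β(S_deep − S_surf) = 0.
T_surf′ = T_deep − (β/α)·ΔS = 7.5 − (7.7 × 10⁻⁴/2.5 × 10⁻⁴)·(+0.78) = 5.098 °C.
Cooling required: 10.1 − (5.098) = 5.002 °C.

5.1 °C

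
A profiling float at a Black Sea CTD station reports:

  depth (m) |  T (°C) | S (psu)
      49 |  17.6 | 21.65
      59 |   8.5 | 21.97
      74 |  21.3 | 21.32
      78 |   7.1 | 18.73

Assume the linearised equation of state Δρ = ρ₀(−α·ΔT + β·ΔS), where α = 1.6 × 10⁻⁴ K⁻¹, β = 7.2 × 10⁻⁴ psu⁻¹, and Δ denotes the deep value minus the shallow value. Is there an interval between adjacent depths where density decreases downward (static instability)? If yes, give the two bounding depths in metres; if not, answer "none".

Evaluate Δρ/ρ₀ = −αΔT + βΔS across each adjacent pair:
  49–59 m: −αΔT+βΔS = −(1.6 × 10⁻⁴)(-9.1)+(7.2 × 10⁻⁴)(+0.32) = 1.7 × 10⁻³ → stable
  59–74 m: −αΔT+βΔS = −(1.6 × 10⁻⁴)(+12.8)+(7.2 × 10⁻⁴)(-0.65) = -2.5 × 10⁻³ → UNSTABLE
  74–78 m: −αΔT+βΔS = −(1.6 × 10⁻⁴)(-14.2)+(7.2 × 10⁻⁴)(-2.59) = 4.1 × 10⁻⁴ → stable
The 59–74 m interval has Δρ < 0: lighter water underlies denser water.

59–74 m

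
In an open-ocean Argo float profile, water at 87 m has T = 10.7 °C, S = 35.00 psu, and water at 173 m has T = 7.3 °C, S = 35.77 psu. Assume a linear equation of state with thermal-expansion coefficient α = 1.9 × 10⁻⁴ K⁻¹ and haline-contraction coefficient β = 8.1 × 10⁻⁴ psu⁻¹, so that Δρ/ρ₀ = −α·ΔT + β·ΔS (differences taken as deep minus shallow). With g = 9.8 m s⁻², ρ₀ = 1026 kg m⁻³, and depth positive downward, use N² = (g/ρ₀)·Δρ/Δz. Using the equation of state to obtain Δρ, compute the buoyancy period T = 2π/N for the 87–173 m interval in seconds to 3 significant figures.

522 s

ΔT = -3.4 K, ΔS = +0.77 psu (deep − shallow).
Δρ/ρ₀ = −αΔT + βΔS = 6.46 × 10⁻⁴ + 6.237 × 10⁻⁴ = 1.2697 × 10⁻³, so Δρ ≈ 1.303 kg m⁻³.
N² = (g/ρ₀)·Δρ/Δz = g·(Δρ/ρ₀)/Δz = 9.8 × 1.2697 × 10⁻³ / 86 = 1.4469 × 10⁻⁴ s⁻².
N = √(1.4469 × 10⁻⁴) = 0.012029 rad s⁻¹ → T = 2π/N = 522.34 s ≈ 522 s.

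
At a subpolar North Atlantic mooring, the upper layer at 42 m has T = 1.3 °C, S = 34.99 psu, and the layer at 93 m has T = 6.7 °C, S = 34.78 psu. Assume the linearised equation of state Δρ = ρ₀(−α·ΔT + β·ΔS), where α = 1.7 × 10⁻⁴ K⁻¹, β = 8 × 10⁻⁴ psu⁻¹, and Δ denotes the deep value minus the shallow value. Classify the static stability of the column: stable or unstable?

unstable

ΔT = 6.7 − 1.3 = +5.4 K and ΔS = 34.78 − 34.99 = -0.21 psu (deep − shallow).
−αΔT = -9.18 × 10⁻⁴; βΔS = -1.68 × 10⁻⁴; sum Δρ/ρ₀ = -1.086 × 10⁻³.
Δρ/ρ₀ < 0, so Δρ < 0: deeper water is lighter → statically unstable; the column would overturn.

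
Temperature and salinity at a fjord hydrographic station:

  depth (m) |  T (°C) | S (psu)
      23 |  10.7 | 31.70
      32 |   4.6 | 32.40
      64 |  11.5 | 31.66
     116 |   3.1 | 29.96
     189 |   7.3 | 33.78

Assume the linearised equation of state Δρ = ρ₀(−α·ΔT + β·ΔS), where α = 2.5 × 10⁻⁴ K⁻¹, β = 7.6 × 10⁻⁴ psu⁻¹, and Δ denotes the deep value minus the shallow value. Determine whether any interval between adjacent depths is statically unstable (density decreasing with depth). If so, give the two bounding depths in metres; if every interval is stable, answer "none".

32–64 m

Evaluate Δρ/ρ₀ = −αΔT + βΔS across each adjacent pair:
  23–32 m: −αΔT+βΔS = −(2.5 × 10⁻⁴)(-6.1)+(7.6 × 10⁻⁴)(+0.70) = 2.1 × 10⁻³ → stable
  32–64 m: −αΔT+βΔS = −(2.5 × 10⁻⁴)(+6.9)+(7.6 × 10⁻⁴)(-0.74) = -2.3 × 10⁻³ → UNSTABLE
  64–116 m: −αΔT+βΔS = −(2.5 × 10⁻⁴)(-8.4)+(7.6 × 10⁻⁴)(-1.70) = 8.1 × 10⁻⁴ → stable
  116–189 m: −αΔT+βΔS = −(2.5 × 10⁻⁴)(+4.2)+(7.6 × 10⁻⁴)(+3.82) = 1.9 × 10⁻³ → stable
The 32–64 m interval has Δρ < 0: lighter water underlies denser water.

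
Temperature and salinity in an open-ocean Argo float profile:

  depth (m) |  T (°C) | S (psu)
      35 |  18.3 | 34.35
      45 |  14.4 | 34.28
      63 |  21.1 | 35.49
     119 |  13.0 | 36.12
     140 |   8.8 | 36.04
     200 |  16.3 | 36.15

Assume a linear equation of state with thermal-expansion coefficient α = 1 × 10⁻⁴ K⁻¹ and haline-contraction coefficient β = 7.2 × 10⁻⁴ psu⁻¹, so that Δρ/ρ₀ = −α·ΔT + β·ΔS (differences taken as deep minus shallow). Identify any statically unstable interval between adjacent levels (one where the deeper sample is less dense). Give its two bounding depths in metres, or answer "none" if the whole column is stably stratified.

140–200 m

Evaluate Δρ/ρ₀ = −αΔT + βΔS across each adjacent pair:
  35–45 m: −αΔT+βΔS = −(1 × 10⁻⁴)(-3.9)+(7.2 × 10⁻⁴)(-0.07) = 3.4 × 10⁻⁴ → stable
  45–63 m: −αΔT+βΔS = −(1 × 10⁻⁴)(+6.7)+(7.2 × 10⁻⁴)(+1.21) = 2.0 × 10⁻⁴ → stable
  63–119 m: −αΔT+βΔS = −(1 × 10⁻⁴)(-8.1)+(7.2 × 10⁻⁴)(+0.63) = 1.3 × 10⁻³ → stable
  119–140 m: −αΔT+βΔS = −(1 × 10⁻⁴)(-4.2)+(7.2 × 10⁻⁴)(-0.08) = 3.6 × 10⁻⁴ → stable
  140–200 m: −αΔT+βΔS = −(1 × 10⁻⁴)(+7.5)+(7.2 × 10⁻⁴)(+0.11) = -6.7 × 10⁻⁴ → UNSTABLE
The 140–200 m interval has Δρ < 0: lighter water underlies denser water.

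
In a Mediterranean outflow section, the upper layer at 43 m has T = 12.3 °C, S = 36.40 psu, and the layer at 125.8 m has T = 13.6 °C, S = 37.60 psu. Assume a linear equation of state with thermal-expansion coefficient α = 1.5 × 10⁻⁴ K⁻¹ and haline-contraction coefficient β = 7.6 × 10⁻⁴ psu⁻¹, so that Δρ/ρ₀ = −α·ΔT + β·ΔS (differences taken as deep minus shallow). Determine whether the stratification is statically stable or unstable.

ΔT = 13.6 − 12.3 = +1.3 K and ΔS = 37.60 − 36.40 = +1.20 psu (deep − shallow).
−αΔT = -1.95 × 10⁻⁴; βΔS = 9.12 × 10⁻⁴; sum Δρ/ρ₀ = 7.17 × 10⁻⁴.
Δρ/ρ₀ > 0, so Δρ > 0: deeper water is denser → statically stable.

stable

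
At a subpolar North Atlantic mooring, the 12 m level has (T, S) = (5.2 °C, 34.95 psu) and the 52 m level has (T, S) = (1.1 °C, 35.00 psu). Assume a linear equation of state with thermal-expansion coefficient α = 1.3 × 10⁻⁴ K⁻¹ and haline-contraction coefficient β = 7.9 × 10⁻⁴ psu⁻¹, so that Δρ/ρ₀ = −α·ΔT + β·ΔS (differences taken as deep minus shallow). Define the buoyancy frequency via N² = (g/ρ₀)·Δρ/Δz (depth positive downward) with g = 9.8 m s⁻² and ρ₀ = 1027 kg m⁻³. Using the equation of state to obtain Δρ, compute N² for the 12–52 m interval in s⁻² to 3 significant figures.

1.40 × 10⁻⁴ s⁻²

ΔT = -4.1 K, ΔS = +0.05 psu (deep − shallow).
Δρ/ρ₀ = −αΔT + βΔS = 5.33 × 10⁻⁴ + 3.95 × 10⁻⁵ = 5.725 × 10⁻⁴, so Δρ ≈ 0.5880 kg m⁻³.
N² = (g/ρ₀)·Δρ/Δz = g·(Δρ/ρ₀)/Δz = 9.8 × 5.725 × 10⁻⁴ / 40 = 1.4026 × 10⁻⁴ s⁻² ≈ 1.40 × 10⁻⁴ s⁻².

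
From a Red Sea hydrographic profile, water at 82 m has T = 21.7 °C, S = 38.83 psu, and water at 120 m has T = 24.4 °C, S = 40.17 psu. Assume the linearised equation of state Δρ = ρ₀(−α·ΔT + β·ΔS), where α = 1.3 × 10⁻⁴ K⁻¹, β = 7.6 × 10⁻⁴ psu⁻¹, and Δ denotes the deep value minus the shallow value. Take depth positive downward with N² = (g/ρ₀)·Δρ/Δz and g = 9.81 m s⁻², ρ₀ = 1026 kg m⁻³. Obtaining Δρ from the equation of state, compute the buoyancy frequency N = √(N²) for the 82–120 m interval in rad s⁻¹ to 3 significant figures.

ΔT = +2.7 K, ΔS = +1.34 psu (deep − shallow).
Δρ/ρ₀ = −αΔT + βΔS = -3.51 × 10⁻⁴ + 1.0184 × 10⁻³ = 6.674 × 10⁻⁴, so Δρ ≈ 0.6848 kg m⁻³.
N² = (g/ρ₀)·Δρ/Δz = g·(Δρ/ρ₀)/Δz = 9.81 × 6.674 × 10⁻⁴ / 38 = 1.7229 × 10⁻⁴ s⁻².
N = √(1.7229 × 10⁻⁴) = 0.013126 rad s⁻¹ ≈ 0.0131 rad s⁻¹.

0.0131 rad s⁻¹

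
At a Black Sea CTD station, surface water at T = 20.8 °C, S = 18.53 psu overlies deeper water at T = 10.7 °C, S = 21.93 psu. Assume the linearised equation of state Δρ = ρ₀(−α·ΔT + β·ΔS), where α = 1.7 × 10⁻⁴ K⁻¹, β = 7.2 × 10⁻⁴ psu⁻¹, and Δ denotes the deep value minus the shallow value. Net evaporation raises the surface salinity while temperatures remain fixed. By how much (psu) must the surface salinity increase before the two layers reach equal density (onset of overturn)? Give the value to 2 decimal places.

Neutral buoyancy requires −α(T_deep − T_surf) + β(S_deep − S_surf′) = 0.
S_surf′ = S_deep − (α/β)·ΔT = 21.93 − (1.7 × 10⁻⁴/7.2 × 10⁻⁴)·(-10.1) = 24.3147 psu.
Increase required: 24.3147 − 18.53 = 5.7847 psu.

5.78 psu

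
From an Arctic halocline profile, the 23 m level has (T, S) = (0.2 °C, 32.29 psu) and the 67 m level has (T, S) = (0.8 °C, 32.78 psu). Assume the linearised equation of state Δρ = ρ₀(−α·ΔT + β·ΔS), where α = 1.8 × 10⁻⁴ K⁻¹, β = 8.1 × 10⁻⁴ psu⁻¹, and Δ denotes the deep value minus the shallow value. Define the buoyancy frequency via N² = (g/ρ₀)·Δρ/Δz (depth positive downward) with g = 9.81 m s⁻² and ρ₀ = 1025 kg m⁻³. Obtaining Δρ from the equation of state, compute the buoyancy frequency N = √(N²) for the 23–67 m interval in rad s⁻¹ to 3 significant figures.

ΔT = +0.6 K, ΔS = +0.49 psu (deep − shallow).
Δρ/ρ₀ = −αΔT + βΔS = -1.08 × 10⁻⁴ + 3.969 × 10⁻⁴ = 2.889 × 10⁻⁴, so Δρ ≈ 0.2961 kg m⁻³.
N² = (g/ρ₀)·Δρ/Δz = g·(Δρ/ρ₀)/Δz = 9.81 × 2.889 × 10⁻⁴ / 44 = 6.4412 × 10⁻⁵ s⁻².
N = √(6.4412 × 10⁻⁵) = 8.0257 × 10⁻³ rad s⁻¹ ≈ 8.03 × 10⁻³ rad s⁻¹.

8.03 × 10⁻³ rad s⁻¹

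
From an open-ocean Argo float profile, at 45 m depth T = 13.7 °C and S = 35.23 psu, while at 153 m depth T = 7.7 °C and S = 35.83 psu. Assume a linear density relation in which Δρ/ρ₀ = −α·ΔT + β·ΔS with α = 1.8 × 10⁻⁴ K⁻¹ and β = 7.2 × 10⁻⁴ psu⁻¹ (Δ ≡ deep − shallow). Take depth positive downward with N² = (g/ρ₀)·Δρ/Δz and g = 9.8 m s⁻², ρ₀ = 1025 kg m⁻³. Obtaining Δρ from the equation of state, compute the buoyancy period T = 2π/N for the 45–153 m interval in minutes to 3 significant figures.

ΔT = -6.0 K, ΔS = +0.60 psu (deep − shallow).
Δρ/ρ₀ = −αΔT + βΔS = 1.08 × 10⁻³ + 4.32 × 10⁻⁴ = 1.512 × 10⁻³, so Δρ ≈ 1.550 kg m⁻³.
N² = (g/ρ₀)·Δρ/Δz = g·(Δρ/ρ₀)/Δz = 9.8 × 1.512 × 10⁻³ / 108 = 1.3720 × 10⁻⁴ s⁻².
N = √(1.3720 × 10⁻⁴) = 0.011713 rad s⁻¹ → T = 2π/N = 536.43 s = 8.9405 min ≈ 8.94 min.

8.94 min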